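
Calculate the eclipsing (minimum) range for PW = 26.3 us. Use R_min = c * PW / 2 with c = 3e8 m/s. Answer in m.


R_min = 3e8 * 26.3e-6 / 2 = 3945.0 m

3945.0 m


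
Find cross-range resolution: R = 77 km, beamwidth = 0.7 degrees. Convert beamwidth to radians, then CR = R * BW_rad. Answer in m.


BW_rad = 0.012217305
CR = 77000 * 0.012217305 = 940.7 m

940.7 m


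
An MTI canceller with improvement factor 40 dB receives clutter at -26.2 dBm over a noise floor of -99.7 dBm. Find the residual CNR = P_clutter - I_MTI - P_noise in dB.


CNR = -26.2 - 40 - (-99.7) = 33.5 dB

33.5 dB


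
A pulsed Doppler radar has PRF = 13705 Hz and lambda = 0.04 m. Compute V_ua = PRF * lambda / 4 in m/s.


V_ua = 13705 * 0.04 / 4 = 137.1 m/s

137.1 m/s


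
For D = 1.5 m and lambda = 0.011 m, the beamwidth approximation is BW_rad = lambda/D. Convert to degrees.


BW_rad = 0.011 / 1.5 = 0.007333
BW_deg = 0.42 degrees

0.42 degrees


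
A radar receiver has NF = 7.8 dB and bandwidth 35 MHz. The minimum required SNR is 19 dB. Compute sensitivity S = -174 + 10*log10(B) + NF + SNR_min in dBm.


10*log10(35000000.0) = 75.44
S = -174 + 75.44 + 7.8 + 19 = -71.8 dBm

-71.8 dBm


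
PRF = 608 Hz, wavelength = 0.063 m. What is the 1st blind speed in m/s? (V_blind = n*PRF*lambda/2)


V_blind = 1 * 608 * 0.063 / 2 = 19.2 m/s

19.2 m/s


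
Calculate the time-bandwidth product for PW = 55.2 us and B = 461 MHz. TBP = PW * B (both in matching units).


TBP = 55.2 * 461 = 25447.2

25447.2


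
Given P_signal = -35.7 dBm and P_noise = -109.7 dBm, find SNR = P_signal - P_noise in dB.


SNR = -35.7 - (-109.7) = 74.0 dB

74.0 dB


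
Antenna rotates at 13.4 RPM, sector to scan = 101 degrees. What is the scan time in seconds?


t = 101 / (13.4 * 360) * 60 = 1.26 s

1.26 s


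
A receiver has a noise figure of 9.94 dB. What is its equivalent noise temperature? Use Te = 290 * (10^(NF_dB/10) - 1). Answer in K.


NF_lin = 10^(9.94/10) = 9.862795
Te = 290 * (9.862795 - 1) = 2570.2 K

2570.2 K


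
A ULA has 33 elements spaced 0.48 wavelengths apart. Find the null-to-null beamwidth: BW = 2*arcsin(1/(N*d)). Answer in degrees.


1/(N*d) = 1/(33*0.48) = 0.063131
BW = 2*arcsin(0.063131) = 7.2 degrees

7.2 degrees


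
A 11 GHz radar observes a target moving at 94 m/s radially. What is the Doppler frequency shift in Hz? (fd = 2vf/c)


fd = 2 * 94 * 11000000000.0 / 3e8 = 6893.3 Hz

6893.3 Hz


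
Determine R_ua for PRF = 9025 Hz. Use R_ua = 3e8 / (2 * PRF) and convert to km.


R_ua = 3e8 / (2 * 9025) = 16620.5 m = 16.6 km

16.6 km


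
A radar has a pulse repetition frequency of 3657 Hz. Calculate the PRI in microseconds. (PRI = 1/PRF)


PRI = 1/3657 = 0.0002734482 s = 273.4 us

273.4 us


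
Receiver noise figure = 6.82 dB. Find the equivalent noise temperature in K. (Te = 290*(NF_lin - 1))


NF_lin = 10^(6.82/10) = 4.808393
Te = 290 * (4.808393 - 1) = 1104.4 K

1104.4 K


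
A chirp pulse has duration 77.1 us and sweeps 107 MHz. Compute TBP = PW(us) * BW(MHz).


TBP = 77.1 * 107 = 8249.7

8249.7


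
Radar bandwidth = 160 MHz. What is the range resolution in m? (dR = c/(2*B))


dR = 3e8 / (2 * 160000000.0) = 0.94 m

0.94 m


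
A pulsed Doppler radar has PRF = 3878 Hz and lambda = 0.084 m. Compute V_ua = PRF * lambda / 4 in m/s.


V_ua = 3878 * 0.084 / 4 = 81.4 m/s

81.4 m/s


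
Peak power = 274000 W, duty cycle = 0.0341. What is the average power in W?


P_avg = 274000 * 0.0341 = 9343.4 W

9343.4 W


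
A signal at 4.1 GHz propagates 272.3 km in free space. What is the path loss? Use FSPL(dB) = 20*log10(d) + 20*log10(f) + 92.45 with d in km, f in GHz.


20*log10(272.3) = 48.7
20*log10(4.1) = 12.26
FSPL = 153.4 dB

153.4 dB


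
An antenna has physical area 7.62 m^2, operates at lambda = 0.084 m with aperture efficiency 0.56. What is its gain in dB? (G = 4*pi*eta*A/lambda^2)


G_linear = 4*pi*0.56*7.62/0.084^2 = 7599.66
G_dB = 10*log10(7599.66) = 38.8 dB

38.8 dB


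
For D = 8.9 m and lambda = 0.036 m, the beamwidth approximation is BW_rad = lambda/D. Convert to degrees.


BW_rad = 0.036 / 8.9 = 0.004045
BW_deg = 0.23 degrees

0.23 degrees


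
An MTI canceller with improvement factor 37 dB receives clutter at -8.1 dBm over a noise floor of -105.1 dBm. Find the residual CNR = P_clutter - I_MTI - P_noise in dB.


CNR = -8.1 - 37 - (-105.1) = 60.0 dB

60.0 dB


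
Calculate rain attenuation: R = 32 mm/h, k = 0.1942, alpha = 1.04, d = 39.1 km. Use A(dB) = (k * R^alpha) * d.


gamma = 0.1942 * 32^1.04 = 7.138471 dB/km
A = 7.138471 * 39.1 = 279.11 dB

279.11 dB


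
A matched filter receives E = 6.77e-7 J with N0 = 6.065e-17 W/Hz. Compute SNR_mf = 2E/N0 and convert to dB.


SNR_lin = 2 * 6.77e-7 / 6.065e-17 = 2.232e10
SNR_dB = 10*log10(2.232e10) = 103.5 dB

103.5 dB


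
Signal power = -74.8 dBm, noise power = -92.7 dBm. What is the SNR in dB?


SNR = -74.8 - (-92.7) = 17.9 dB

17.9 dB


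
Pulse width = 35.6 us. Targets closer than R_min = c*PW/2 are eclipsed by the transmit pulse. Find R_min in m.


R_min = 3e8 * 35.6e-6 / 2 = 5340.0 m

5340.0 m


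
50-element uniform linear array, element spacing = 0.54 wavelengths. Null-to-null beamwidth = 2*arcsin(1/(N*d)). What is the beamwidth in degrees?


1/(N*d) = 1/(50*0.54) = 0.037037
BW = 2*arcsin(0.037037) = 4.2 degrees

4.2 degrees


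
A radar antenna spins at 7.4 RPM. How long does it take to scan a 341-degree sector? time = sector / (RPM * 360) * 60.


t = 341 / (7.4 * 360) * 60 = 7.68 s

7.68 s


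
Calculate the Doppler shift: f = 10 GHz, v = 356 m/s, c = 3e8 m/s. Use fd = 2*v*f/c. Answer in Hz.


fd = 2 * 356 * 10000000000.0 / 3e8 = 23733.3 Hz

23733.3 Hz


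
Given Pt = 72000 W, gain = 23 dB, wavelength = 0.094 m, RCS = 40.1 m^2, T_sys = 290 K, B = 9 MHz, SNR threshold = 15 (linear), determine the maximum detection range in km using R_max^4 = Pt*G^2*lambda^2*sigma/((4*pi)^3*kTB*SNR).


G_lin = 10^(23/10) = 199.526231
R^4 = 72000 * 199.526231^2 * 0.094^2 * 40.1 / ((4*pi)^3 * 1.38e-23 * 290 * 9000000.0 * 15)
R^4 = 9.4731e17 m^4
R_max = (9.4731e17)^(1/4) = 31197.7 m = 31.2 km

31.2 km


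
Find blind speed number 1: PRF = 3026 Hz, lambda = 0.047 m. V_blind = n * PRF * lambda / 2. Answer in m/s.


V_blind = 1 * 3026 * 0.047 / 2 = 71.1 m/s

71.1 m/s


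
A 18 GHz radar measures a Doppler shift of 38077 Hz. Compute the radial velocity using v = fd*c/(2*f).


v = 38077 * 3e8 / (2 * 18000000000.0) = 317.3 m/s

317.3 m/s


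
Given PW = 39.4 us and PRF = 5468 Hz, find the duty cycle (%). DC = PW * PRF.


DC = 39.4e-6 * 5468 * 100 = 21.54%

21.54%


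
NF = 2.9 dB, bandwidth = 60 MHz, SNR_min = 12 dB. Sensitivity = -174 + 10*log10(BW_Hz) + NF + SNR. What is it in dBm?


10*log10(60000000.0) = 77.78
S = -174 + 77.78 + 2.9 + 12 = -81.3 dBm

-81.3 dBm


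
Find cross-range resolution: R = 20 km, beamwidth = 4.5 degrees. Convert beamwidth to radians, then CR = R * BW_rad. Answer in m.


BW_rad = 0.078539816
CR = 20000 * 0.078539816 = 1570.8 m

1570.8 m


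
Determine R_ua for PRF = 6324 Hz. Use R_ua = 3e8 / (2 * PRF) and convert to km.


R_ua = 3e8 / (2 * 6324) = 23719.2 m = 23.7 km

23.7 km


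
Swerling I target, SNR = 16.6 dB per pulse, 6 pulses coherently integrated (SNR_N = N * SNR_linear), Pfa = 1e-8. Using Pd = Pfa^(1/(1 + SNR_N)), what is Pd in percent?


SNR_lin = 10^(16.6/10) = 45.70882
SNR_N = 6 * 45.70882 = 274.25292
1/(1 + SNR_N) = 1/275.25292 = 0.003633
Pd = (1e-8)^0.003633 = 0.93527
Pd = 93.5%

93.5%


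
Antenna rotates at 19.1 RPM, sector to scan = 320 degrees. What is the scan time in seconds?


t = 320 / (19.1 * 360) * 60 = 2.79 s

2.79 s


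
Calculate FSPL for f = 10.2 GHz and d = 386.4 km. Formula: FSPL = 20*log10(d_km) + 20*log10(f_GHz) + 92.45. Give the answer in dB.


20*log10(386.4) = 51.74
20*log10(10.2) = 20.17
FSPL = 164.4 dB

164.4 dB


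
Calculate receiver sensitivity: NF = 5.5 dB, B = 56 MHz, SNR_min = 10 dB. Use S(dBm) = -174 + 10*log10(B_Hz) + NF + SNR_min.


10*log10(56000000.0) = 77.48
S = -174 + 77.48 + 5.5 + 10 = -81.0 dBm

-81.0 dBm


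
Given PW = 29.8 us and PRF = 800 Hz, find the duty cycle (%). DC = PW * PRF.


DC = 29.8e-6 * 800 * 100 = 2.38%

2.38%


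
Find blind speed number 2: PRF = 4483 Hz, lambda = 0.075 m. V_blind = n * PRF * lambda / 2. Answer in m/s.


V_blind = 2 * 4483 * 0.075 / 2 = 336.2 m/s

336.2 m/s


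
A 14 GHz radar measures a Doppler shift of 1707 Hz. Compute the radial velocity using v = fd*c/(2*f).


v = 1707 * 3e8 / (2 * 14000000000.0) = 18.3 m/s

18.3 m/s


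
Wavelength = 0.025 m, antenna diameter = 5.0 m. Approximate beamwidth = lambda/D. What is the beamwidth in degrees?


BW_rad = 0.025 / 5.0 = 0.005
BW_deg = 0.29 degrees

0.29 degrees


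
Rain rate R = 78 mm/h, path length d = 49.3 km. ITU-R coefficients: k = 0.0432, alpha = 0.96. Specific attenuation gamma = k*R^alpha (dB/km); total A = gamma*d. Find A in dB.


gamma = 0.0432 * 78^0.96 = 2.830705 dB/km
A = 2.830705 * 49.3 = 139.55 dB

139.55 dB


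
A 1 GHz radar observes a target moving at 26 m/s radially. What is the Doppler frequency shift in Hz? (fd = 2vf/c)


fd = 2 * 26 * 1000000000.0 / 3e8 = 173.3 Hz

173.3 Hz


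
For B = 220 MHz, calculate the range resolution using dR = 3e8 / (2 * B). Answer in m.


dR = 3e8 / (2 * 220000000.0) = 0.68 m

0.68 m


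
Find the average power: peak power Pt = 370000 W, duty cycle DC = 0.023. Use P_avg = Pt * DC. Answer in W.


P_avg = 370000 * 0.023 = 8510.0 W

8510.0 W


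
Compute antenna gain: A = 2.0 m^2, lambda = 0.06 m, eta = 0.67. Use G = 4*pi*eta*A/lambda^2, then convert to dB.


G_linear = 4*pi*0.67*2.0/0.06^2 = 4677.48
G_dB = 10*log10(4677.48) = 36.7 dB

36.7 dB


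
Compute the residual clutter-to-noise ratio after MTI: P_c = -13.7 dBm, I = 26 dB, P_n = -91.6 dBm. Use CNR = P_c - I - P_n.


CNR = -13.7 - 26 - (-91.6) = 51.9 dB

51.9 dB


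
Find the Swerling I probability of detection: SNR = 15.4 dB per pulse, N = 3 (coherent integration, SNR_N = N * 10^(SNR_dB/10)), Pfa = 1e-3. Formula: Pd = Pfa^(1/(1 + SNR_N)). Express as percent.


SNR_lin = 10^(15.4/10) = 34.67369
SNR_N = 3 * 34.67369 = 104.02107
1/(1 + SNR_N) = 1/105.02107 = 0.0095219
Pd = (1e-3)^0.0095219 = 0.93634
Pd = 93.6%

93.6%


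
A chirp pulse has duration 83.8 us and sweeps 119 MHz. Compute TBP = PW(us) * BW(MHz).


TBP = 83.8 * 119 = 9972.2

9972.2


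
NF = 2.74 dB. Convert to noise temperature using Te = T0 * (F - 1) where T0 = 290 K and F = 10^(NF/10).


NF_lin = 10^(2.74/10) = 1.879317
Te = 290 * (1.879317 - 1) = 255.0 K

255.0 K


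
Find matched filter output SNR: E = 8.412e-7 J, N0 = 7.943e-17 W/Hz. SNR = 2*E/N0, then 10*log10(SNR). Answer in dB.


SNR_lin = 2 * 8.412e-7 / 7.943e-17 = 2.118e10
SNR_dB = 10*log10(2.118e10) = 103.3 dB

103.3 dB


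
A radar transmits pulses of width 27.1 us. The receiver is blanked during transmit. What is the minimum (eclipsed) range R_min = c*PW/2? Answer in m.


R_min = 3e8 * 27.1e-6 / 2 = 4065.0 m

4065.0 m


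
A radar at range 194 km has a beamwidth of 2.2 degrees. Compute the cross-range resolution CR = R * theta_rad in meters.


BW_rad = 0.038397244
CR = 194000 * 0.038397244 = 7449.1 m

7449.1 m


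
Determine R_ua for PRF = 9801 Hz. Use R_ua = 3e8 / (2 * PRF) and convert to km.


R_ua = 3e8 / (2 * 9801) = 15304.6 m = 15.3 km

15.3 km


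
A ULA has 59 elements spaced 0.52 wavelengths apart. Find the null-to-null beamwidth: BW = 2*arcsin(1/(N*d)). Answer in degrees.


1/(N*d) = 1/(59*0.52) = 0.032595
BW = 2*arcsin(0.032595) = 3.7 degrees

3.7 degrees


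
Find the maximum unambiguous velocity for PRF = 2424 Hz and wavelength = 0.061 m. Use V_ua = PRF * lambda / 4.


V_ua = 2424 * 0.061 / 4 = 37.0 m/s

37.0 m/s


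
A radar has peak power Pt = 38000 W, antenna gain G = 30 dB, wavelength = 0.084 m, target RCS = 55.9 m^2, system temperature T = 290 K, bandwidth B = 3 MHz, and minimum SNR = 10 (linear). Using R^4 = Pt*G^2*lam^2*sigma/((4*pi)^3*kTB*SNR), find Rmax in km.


G_lin = 10^(30/10) = 1000.0
R^4 = 38000 * 1000.0^2 * 0.084^2 * 55.9 / ((4*pi)^3 * 1.38e-23 * 290 * 3000000.0 * 10)
R^4 = 6.29109e19 m^4
R_max = (6.29109e19)^(1/4) = 89059.8 m = 89.1 km

89.1 km


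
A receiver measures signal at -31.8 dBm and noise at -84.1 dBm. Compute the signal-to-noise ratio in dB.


SNR = -31.8 - (-84.1) = 52.3 dB

52.3 dB


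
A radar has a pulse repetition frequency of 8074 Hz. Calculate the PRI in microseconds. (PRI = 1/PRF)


PRI = 1/8074 = 0.0001238543 s = 123.9 us

123.9 us


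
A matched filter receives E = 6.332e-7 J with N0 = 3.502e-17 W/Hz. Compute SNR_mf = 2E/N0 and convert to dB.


SNR_lin = 2 * 6.332e-7 / 3.502e-17 = 3.616e10
SNR_dB = 10*log10(3.616e10) = 105.6 dB

105.6 dB


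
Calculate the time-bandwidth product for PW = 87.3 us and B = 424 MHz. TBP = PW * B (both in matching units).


TBP = 87.3 * 424 = 37015.2

37015.2


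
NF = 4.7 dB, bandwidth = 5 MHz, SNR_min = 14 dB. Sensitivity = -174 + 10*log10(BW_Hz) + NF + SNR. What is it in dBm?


10*log10(5000000.0) = 66.99
S = -174 + 66.99 + 4.7 + 14 = -88.3 dBm

-88.3 dBm


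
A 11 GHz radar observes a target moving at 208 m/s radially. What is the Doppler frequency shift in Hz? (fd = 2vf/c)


fd = 2 * 208 * 11000000000.0 / 3e8 = 15253.3 Hz

15253.3 Hz


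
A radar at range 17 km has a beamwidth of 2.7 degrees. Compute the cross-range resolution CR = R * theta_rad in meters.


BW_rad = 0.04712389
CR = 17000 * 0.04712389 = 801.1 m

801.1 m


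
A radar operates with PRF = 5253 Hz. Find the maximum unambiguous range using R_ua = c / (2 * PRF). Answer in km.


R_ua = 3e8 / (2 * 5253) = 28555.1 m = 28.6 km

28.6 km


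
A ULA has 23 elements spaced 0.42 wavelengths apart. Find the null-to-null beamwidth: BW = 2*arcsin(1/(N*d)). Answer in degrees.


1/(N*d) = 1/(23*0.42) = 0.10352
BW = 2*arcsin(0.10352) = 11.9 degrees

11.9 degrees


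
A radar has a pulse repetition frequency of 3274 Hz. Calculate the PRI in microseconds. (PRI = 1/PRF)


PRI = 1/3274 = 0.0003054368 s = 305.4 us

305.4 us


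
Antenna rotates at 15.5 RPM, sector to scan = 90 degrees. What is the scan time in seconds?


t = 90 / (15.5 * 360) * 60 = 0.97 s

0.97 s


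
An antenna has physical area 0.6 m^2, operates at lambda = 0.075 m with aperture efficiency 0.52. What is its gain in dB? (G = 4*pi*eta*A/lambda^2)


G_linear = 4*pi*0.52*0.6/0.075^2 = 697.01
G_dB = 10*log10(697.01) = 28.4 dB

28.4 dB


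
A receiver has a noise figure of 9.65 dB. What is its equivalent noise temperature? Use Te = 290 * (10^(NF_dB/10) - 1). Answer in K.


NF_lin = 10^(9.65/10) = 9.225714
Te = 290 * (9.225714 - 1) = 2385.5 K

2385.5 K


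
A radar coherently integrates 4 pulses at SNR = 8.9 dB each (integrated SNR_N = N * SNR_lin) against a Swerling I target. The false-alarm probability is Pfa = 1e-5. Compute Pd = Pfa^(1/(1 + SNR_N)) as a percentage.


SNR_lin = 10^(8.9/10) = 7.76247
SNR_N = 4 * 7.76247 = 31.04988
1/(1 + SNR_N) = 1/32.04988 = 0.0312014
Pd = (1e-5)^0.0312014 = 0.69822
Pd = 69.8%

69.8%


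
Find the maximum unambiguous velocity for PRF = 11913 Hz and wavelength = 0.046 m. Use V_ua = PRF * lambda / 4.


V_ua = 11913 * 0.046 / 4 = 137.0 m/s

137.0 m/s


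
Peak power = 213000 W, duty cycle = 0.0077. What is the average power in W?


P_avg = 213000 * 0.0077 = 1640.1 W

1640.1 W


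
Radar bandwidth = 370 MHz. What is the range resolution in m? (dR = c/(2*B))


dR = 3e8 / (2 * 370000000.0) = 0.41 m

0.41 m


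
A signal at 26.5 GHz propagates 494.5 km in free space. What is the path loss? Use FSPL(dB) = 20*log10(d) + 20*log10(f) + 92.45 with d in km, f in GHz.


20*log10(494.5) = 53.88
20*log10(26.5) = 28.46
FSPL = 174.8 dB

174.8 dB


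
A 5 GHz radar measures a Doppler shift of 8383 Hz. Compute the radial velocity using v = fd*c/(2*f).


v = 8383 * 3e8 / (2 * 5000000000.0) = 251.5 m/s

251.5 m/s


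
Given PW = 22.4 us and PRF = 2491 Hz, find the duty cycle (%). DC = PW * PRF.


DC = 22.4e-6 * 2491 * 100 = 5.58%

5.58%


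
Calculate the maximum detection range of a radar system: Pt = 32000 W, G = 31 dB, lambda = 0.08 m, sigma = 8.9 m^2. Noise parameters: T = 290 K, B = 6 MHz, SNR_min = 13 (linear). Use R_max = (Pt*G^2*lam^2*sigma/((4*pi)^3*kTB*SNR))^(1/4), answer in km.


G_lin = 10^(31/10) = 1258.925412
R^4 = 32000 * 1258.925412^2 * 0.08^2 * 8.9 / ((4*pi)^3 * 1.38e-23 * 290 * 6000000.0 * 13)
R^4 = 4.66357e18 m^4
R_max = (4.66357e18)^(1/4) = 46470.7 m = 46.5 km

46.5 km


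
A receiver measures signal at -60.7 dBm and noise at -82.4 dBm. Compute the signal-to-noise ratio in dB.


SNR = -60.7 - (-82.4) = 21.7 dB

21.7 dB


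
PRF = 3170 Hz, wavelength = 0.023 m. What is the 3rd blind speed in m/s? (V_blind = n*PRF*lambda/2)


V_blind = 3 * 3170 * 0.023 / 2 = 109.4 m/s

109.4 m/s


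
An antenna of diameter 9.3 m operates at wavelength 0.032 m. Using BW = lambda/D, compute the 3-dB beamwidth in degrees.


BW_rad = 0.032 / 9.3 = 0.003441
BW_deg = 0.2 degrees

0.2 degrees


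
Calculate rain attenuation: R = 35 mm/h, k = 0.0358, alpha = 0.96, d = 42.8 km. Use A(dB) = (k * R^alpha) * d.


gamma = 0.0358 * 35^0.96 = 1.086897 dB/km
A = 1.086897 * 42.8 = 46.52 dB

46.52 dB


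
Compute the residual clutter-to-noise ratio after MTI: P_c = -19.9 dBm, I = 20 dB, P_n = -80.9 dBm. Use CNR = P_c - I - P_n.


CNR = -19.9 - 20 - (-80.9) = 41.0 dB

41.0 dB


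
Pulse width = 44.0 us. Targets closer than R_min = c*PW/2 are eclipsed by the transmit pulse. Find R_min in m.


R_min = 3e8 * 44.0e-6 / 2 = 6600.0 m

6600.0 m


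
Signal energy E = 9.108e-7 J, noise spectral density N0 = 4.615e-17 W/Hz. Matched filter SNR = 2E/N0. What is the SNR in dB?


SNR_lin = 2 * 9.108e-7 / 4.615e-17 = 3.947e10
SNR_dB = 10*log10(3.947e10) = 106.0 dB

106.0 dB


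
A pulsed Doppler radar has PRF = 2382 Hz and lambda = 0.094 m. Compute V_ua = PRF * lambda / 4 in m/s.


V_ua = 2382 * 0.094 / 4 = 56.0 m/s

56.0 m/s


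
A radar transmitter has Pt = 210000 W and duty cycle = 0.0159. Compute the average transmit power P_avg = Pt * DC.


P_avg = 210000 * 0.0159 = 3339.0 W

3339.0 W


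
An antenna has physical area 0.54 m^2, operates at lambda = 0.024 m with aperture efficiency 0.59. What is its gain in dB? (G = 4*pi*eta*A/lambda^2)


G_linear = 4*pi*0.59*0.54/0.024^2 = 6950.77
G_dB = 10*log10(6950.77) = 38.4 dB

38.4 dB


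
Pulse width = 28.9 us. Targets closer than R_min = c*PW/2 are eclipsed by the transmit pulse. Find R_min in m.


R_min = 3e8 * 28.9e-6 / 2 = 4335.0 m

4335.0 m


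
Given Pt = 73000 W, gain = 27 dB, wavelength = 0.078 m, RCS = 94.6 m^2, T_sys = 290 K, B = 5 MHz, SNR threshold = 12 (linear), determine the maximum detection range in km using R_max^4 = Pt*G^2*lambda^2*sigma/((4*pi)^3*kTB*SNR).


G_lin = 10^(27/10) = 501.187234
R^4 = 73000 * 501.187234^2 * 0.078^2 * 94.6 / ((4*pi)^3 * 1.38e-23 * 290 * 5000000.0 * 12)
R^4 = 2.21485e19 m^4
R_max = (2.21485e19)^(1/4) = 68601.9 m = 68.6 km

68.6 km


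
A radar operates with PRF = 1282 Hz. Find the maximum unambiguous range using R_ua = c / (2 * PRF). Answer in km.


R_ua = 3e8 / (2 * 1282) = 117004.7 m = 117.0 km

117.0 km


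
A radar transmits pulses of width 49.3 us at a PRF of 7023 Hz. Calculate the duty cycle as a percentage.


DC = 49.3e-6 * 7023 * 100 = 34.62%

34.62%


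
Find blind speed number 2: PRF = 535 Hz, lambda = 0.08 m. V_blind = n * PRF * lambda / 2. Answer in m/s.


V_blind = 2 * 535 * 0.08 / 2 = 42.8 m/s

42.8 m/s


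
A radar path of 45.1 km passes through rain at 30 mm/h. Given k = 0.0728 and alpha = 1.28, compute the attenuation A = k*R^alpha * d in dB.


gamma = 0.0728 * 30^1.28 = 5.660393 dB/km
A = 5.660393 * 45.1 = 255.28 dB

255.28 dB


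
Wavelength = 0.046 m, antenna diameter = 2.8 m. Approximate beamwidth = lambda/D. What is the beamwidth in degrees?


BW_rad = 0.046 / 2.8 = 0.016429
BW_deg = 0.94 degrees

0.94 degrees


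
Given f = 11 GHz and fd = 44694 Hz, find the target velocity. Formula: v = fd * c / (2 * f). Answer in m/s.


v = 44694 * 3e8 / (2 * 11000000000.0) = 609.5 m/s

609.5 m/s


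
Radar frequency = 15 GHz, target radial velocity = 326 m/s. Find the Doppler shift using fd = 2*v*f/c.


fd = 2 * 326 * 15000000000.0 / 3e8 = 32600.0 Hz

32600.0 Hz


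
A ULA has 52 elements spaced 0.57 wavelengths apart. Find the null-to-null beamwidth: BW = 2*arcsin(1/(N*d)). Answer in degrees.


1/(N*d) = 1/(52*0.57) = 0.033738
BW = 2*arcsin(0.033738) = 3.9 degrees

3.9 degrees


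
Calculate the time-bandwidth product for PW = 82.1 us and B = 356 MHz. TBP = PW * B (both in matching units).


TBP = 82.1 * 356 = 29227.6

29227.6


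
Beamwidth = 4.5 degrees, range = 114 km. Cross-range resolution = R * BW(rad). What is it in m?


BW_rad = 0.078539816
CR = 114000 * 0.078539816 = 8953.5 m

8953.5 m


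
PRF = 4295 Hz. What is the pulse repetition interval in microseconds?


PRI = 1/4295 = 0.0002328289 s = 232.8 us

232.8 us


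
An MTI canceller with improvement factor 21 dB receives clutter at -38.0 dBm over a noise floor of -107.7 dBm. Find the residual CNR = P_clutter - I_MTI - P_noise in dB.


CNR = -38.0 - 21 - (-107.7) = 48.7 dB

48.7 dB


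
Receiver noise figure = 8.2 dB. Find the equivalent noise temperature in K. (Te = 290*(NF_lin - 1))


NF_lin = 10^(8.2/10) = 6.606934
Te = 290 * (6.606934 - 1) = 1626.0 K

1626.0 K


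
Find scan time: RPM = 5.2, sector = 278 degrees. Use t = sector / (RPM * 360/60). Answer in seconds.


t = 278 / (5.2 * 360) * 60 = 8.91 s

8.91 s


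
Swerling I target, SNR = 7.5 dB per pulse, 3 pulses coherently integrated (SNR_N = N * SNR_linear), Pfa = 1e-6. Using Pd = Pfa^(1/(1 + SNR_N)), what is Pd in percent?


SNR_lin = 10^(7.5/10) = 5.62341
SNR_N = 3 * 5.62341 = 16.87023
1/(1 + SNR_N) = 1/17.87023 = 0.055959
Pd = (1e-6)^0.055959 = 0.46158
Pd = 46.2%

46.2%


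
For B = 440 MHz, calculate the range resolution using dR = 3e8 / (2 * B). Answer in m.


dR = 3e8 / (2 * 440000000.0) = 0.34 m

0.34 m


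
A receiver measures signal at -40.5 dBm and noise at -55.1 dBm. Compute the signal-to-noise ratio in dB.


SNR = -40.5 - (-55.1) = 14.6 dB

14.6 dB


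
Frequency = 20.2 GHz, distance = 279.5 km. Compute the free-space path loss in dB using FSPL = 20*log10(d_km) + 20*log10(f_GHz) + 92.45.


20*log10(279.5) = 48.93
20*log10(20.2) = 26.11
FSPL = 167.5 dB

167.5 dB


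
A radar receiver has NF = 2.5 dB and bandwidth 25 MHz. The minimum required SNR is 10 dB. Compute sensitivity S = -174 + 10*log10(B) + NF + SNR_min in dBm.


10*log10(25000000.0) = 73.98
S = -174 + 73.98 + 2.5 + 10 = -87.5 dBm

-87.5 dBm


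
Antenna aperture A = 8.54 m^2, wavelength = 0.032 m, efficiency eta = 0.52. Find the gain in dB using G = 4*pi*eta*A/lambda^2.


G_linear = 4*pi*0.52*8.54/0.032^2 = 54496.82
G_dB = 10*log10(54496.82) = 47.4 dB

47.4 dB


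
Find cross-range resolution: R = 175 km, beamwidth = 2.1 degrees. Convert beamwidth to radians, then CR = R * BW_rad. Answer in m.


BW_rad = 0.036651914
CR = 175000 * 0.036651914 = 6414.1 m

6414.1 m


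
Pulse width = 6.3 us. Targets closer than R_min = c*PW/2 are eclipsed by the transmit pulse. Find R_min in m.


R_min = 3e8 * 6.3e-6 / 2 = 945.0 m

945.0 m


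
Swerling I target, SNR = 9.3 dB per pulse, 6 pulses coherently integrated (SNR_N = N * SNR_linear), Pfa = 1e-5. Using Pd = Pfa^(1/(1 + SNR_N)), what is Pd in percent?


SNR_lin = 10^(9.3/10) = 8.51138
SNR_N = 6 * 8.51138 = 51.06828
1/(1 + SNR_N) = 1/52.06828 = 0.0192056
Pd = (1e-5)^0.0192056 = 0.80163
Pd = 80.2%

80.2%


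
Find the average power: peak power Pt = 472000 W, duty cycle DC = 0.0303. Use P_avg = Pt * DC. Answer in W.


P_avg = 472000 * 0.0303 = 14301.6 W

14301.6 W


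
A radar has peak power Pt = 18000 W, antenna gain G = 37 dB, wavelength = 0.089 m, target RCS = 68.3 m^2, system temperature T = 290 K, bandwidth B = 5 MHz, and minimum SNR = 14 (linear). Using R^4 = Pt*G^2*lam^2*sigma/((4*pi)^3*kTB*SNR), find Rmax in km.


G_lin = 10^(37/10) = 5011.872336
R^4 = 18000 * 5011.872336^2 * 0.089^2 * 68.3 / ((4*pi)^3 * 1.38e-23 * 290 * 5000000.0 * 14)
R^4 = 4.40016e20 m^4
R_max = (4.40016e20)^(1/4) = 144832.9 m = 144.8 km

144.8 km


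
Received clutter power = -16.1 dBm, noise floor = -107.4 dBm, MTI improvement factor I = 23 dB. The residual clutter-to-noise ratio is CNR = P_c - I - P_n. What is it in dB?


CNR = -16.1 - 23 - (-107.4) = 68.3 dB

68.3 dB


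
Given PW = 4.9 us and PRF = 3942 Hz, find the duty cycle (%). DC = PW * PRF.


DC = 4.9e-6 * 3942 * 100 = 1.93%

1.93%


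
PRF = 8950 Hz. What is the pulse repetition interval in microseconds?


PRI = 1/8950 = 0.0001117318 s = 111.7 us

111.7 us


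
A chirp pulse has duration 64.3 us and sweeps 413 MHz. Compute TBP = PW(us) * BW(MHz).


TBP = 64.3 * 413 = 26555.9

26555.9


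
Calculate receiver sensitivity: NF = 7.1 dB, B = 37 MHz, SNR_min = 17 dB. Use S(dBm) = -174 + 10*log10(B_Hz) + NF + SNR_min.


10*log10(37000000.0) = 75.68
S = -174 + 75.68 + 7.1 + 17 = -74.2 dBm

-74.2 dBm


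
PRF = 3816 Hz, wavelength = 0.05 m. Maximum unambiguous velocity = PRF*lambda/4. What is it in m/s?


V_ua = 3816 * 0.05 / 4 = 47.7 m/s

47.7 m/s


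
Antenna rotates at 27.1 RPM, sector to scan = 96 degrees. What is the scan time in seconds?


t = 96 / (27.1 * 360) * 60 = 0.59 s

0.59 s


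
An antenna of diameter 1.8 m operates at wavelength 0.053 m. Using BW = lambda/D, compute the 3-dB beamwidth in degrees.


BW_rad = 0.053 / 1.8 = 0.029444
BW_deg = 1.69 degrees

1.69 degrees


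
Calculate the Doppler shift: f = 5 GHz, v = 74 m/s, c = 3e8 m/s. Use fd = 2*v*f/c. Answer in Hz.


fd = 2 * 74 * 5000000000.0 / 3e8 = 2466.7 Hz

2466.7 Hz


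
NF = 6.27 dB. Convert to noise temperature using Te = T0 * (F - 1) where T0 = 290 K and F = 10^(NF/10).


NF_lin = 10^(6.27/10) = 4.23643
Te = 290 * (4.23643 - 1) = 938.6 K

938.6 K


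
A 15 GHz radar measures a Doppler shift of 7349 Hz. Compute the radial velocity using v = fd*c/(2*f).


v = 7349 * 3e8 / (2 * 15000000000.0) = 73.5 m/s

73.5 m/s


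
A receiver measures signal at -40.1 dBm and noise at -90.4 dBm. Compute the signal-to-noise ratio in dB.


SNR = -40.1 - (-90.4) = 50.3 dB

50.3 dB


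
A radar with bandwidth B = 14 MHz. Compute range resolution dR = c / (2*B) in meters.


dR = 3e8 / (2 * 14000000.0) = 10.71 m

10.71 m


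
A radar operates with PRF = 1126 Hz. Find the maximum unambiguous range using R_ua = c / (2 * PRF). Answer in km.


R_ua = 3e8 / (2 * 1126) = 133214.9 m = 133.2 km

133.2 km


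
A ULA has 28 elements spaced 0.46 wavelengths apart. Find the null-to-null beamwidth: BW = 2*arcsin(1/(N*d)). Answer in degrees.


1/(N*d) = 1/(28*0.46) = 0.07764
BW = 2*arcsin(0.07764) = 8.9 degrees

8.9 degrees


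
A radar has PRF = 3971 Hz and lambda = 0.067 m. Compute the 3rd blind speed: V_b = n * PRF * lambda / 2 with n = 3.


V_blind = 3 * 3971 * 0.067 / 2 = 399.1 m/s

399.1 m/s


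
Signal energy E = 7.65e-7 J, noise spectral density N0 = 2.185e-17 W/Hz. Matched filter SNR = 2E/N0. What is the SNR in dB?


SNR_lin = 2 * 7.65e-7 / 2.185e-17 = 7.002e10
SNR_dB = 10*log10(7.002e10) = 108.5 dB

108.5 dB


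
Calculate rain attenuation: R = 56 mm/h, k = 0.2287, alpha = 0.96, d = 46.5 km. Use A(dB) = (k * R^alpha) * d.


gamma = 0.2287 * 56^0.96 = 10.902514 dB/km
A = 10.902514 * 46.5 = 506.97 dB

506.97 dB


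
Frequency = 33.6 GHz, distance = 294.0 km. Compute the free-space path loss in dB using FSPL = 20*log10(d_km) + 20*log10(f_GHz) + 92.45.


20*log10(294.0) = 49.37
20*log10(33.6) = 30.53
FSPL = 172.3 dB

172.3 dB


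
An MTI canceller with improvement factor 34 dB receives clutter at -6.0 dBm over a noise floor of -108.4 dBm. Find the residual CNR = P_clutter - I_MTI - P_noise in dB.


CNR = -6.0 - 34 - (-108.4) = 68.4 dB

68.4 dB


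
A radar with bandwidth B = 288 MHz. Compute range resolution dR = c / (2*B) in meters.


dR = 3e8 / (2 * 288000000.0) = 0.52 m

0.52 m


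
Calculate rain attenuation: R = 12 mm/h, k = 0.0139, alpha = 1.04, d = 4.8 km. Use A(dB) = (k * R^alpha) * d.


gamma = 0.0139 * 12^1.04 = 0.184231 dB/km
A = 0.184231 * 4.8 = 0.88 dB

0.88 dB


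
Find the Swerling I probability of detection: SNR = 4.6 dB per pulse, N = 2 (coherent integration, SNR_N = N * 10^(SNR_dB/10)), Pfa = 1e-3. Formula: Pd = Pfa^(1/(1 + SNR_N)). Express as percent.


SNR_lin = 10^(4.6/10) = 2.88403
SNR_N = 2 * 2.88403 = 5.76806
1/(1 + SNR_N) = 1/6.76806 = 0.1477528
Pd = (1e-3)^0.1477528 = 0.36036
Pd = 36.0%

36.0%


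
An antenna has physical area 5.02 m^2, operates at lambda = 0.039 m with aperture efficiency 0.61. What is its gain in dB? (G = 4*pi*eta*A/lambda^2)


G_linear = 4*pi*0.61*5.02/0.039^2 = 25299.63
G_dB = 10*log10(25299.63) = 44.0 dB

44.0 dB


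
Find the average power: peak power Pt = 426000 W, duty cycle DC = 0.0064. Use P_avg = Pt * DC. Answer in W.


P_avg = 426000 * 0.0064 = 2726.4 W

2726.4 W


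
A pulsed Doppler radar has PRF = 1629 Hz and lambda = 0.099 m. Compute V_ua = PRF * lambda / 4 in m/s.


V_ua = 1629 * 0.099 / 4 = 40.3 m/s

40.3 m/s


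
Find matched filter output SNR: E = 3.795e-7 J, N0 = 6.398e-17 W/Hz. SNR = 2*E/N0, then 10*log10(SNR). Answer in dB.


SNR_lin = 2 * 3.795e-7 / 6.398e-17 = 1.186e10
SNR_dB = 10*log10(1.186e10) = 100.7 dB

100.7 dB


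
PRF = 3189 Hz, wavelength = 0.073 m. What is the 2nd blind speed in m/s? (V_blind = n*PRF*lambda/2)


V_blind = 2 * 3189 * 0.073 / 2 = 232.8 m/s

232.8 m/s


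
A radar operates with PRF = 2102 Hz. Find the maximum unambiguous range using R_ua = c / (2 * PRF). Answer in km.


R_ua = 3e8 / (2 * 2102) = 71360.6 m = 71.4 km

71.4 km


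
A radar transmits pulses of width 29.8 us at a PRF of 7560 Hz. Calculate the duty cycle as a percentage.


DC = 29.8e-6 * 7560 * 100 = 22.53%

22.53%


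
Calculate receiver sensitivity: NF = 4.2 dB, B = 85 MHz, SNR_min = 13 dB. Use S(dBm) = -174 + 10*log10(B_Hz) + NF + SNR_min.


10*log10(85000000.0) = 79.29
S = -174 + 79.29 + 4.2 + 13 = -77.5 dBm

-77.5 dBm


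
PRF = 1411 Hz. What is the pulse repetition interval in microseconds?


PRI = 1/1411 = 0.0007087172 s = 708.7 us

708.7 us


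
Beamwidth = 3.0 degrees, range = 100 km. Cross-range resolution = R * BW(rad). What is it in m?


BW_rad = 0.052359878
CR = 100000 * 0.052359878 = 5236.0 m

5236.0 m


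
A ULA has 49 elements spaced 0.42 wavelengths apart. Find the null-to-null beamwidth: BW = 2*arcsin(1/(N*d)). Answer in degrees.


1/(N*d) = 1/(49*0.42) = 0.048591
BW = 2*arcsin(0.048591) = 5.6 degrees

5.6 degrees


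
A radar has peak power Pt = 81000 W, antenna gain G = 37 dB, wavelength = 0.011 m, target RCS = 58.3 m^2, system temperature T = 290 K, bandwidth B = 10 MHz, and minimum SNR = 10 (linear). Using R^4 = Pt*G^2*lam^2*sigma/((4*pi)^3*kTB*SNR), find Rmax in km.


G_lin = 10^(37/10) = 5011.872336
R^4 = 81000 * 5011.872336^2 * 0.011^2 * 58.3 / ((4*pi)^3 * 1.38e-23 * 290 * 10000000.0 * 10)
R^4 = 1.80731e19 m^4
R_max = (1.80731e19)^(1/4) = 65201.6 m = 65.2 km

65.2 km


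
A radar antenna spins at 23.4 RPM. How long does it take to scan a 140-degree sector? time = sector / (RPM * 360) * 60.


t = 140 / (23.4 * 360) * 60 = 1.0 s

1.0 s


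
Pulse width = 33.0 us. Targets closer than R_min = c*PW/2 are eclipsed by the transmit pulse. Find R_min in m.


R_min = 3e8 * 33.0e-6 / 2 = 4950.0 m

4950.0 m


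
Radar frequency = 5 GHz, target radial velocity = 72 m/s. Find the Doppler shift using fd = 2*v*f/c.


fd = 2 * 72 * 5000000000.0 / 3e8 = 2400.0 Hz

2400.0 Hz


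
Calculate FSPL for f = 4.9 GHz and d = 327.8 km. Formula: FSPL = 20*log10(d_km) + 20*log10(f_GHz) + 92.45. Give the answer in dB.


20*log10(327.8) = 50.31
20*log10(4.9) = 13.8
FSPL = 156.6 dB

156.6 dB


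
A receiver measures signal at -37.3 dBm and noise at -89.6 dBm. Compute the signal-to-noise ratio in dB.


SNR = -37.3 - (-89.6) = 52.3 dB

52.3 dB


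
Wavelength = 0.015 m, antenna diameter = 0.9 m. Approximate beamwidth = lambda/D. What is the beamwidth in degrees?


BW_rad = 0.015 / 0.9 = 0.016667
BW_deg = 0.95 degrees

0.95 degrees


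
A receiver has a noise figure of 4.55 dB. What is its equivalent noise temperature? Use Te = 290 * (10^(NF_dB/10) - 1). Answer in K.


NF_lin = 10^(4.55/10) = 2.851018
Te = 290 * (2.851018 - 1) = 536.8 K

536.8 K


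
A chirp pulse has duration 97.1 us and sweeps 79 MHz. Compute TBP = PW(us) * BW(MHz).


TBP = 97.1 * 79 = 7670.9

7670.9


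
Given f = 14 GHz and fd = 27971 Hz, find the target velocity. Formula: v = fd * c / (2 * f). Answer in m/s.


v = 27971 * 3e8 / (2 * 14000000000.0) = 299.7 m/s

299.7 m/s


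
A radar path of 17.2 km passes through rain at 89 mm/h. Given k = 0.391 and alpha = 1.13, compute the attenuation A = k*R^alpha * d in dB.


gamma = 0.391 * 89^1.13 = 62.371683 dB/km
A = 62.371683 * 17.2 = 1072.79 dB

1072.79 dB


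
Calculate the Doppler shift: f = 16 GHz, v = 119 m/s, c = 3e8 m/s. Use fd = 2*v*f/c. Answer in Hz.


fd = 2 * 119 * 16000000000.0 / 3e8 = 12693.3 Hz

12693.3 Hz


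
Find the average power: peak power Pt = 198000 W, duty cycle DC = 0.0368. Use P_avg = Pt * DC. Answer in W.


P_avg = 198000 * 0.0368 = 7286.4 W

7286.4 W


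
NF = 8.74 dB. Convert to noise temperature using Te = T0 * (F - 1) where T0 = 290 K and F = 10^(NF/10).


NF_lin = 10^(8.74/10) = 7.481695
Te = 290 * (7.481695 - 1) = 1879.7 K

1879.7 K


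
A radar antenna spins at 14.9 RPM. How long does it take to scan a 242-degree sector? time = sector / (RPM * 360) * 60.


t = 242 / (14.9 * 360) * 60 = 2.71 s

2.71 s


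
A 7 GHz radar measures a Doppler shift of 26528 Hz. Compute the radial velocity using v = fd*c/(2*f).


v = 26528 * 3e8 / (2 * 7000000000.0) = 568.5 m/s

568.5 m/s


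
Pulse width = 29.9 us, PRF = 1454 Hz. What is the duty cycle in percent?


DC = 29.9e-6 * 1454 * 100 = 4.35%

4.35%


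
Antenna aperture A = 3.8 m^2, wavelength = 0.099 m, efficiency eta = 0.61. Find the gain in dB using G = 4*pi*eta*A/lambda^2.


G_linear = 4*pi*0.61*3.8/0.099^2 = 2972.03
G_dB = 10*log10(2972.03) = 34.7 dB

34.7 dB


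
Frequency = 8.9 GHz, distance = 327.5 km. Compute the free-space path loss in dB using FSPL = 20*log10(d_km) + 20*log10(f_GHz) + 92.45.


20*log10(327.5) = 50.3
20*log10(8.9) = 18.99
FSPL = 161.7 dB

161.7 dB


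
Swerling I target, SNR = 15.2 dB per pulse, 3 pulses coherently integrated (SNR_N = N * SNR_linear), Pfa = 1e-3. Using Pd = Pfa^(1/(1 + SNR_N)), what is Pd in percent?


SNR_lin = 10^(15.2/10) = 33.11311
SNR_N = 3 * 33.11311 = 99.33933
1/(1 + SNR_N) = 1/100.33933 = 0.0099662
Pd = (1e-3)^0.0099662 = 0.93347
Pd = 93.3%

93.3%


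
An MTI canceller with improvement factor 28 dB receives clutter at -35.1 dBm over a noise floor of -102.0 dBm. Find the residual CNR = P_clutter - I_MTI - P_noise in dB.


CNR = -35.1 - 28 - (-102.0) = 38.9 dB

38.9 dB


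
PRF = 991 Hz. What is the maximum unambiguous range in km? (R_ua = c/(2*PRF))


R_ua = 3e8 / (2 * 991) = 151362.3 m = 151.4 km

151.4 km


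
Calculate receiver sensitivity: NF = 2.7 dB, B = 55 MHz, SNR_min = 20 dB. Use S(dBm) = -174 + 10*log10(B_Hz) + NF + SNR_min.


10*log10(55000000.0) = 77.4
S = -174 + 77.4 + 2.7 + 20 = -73.9 dBm

-73.9 dBm


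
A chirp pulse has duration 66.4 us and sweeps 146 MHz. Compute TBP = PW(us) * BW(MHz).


TBP = 66.4 * 146 = 9694.4

9694.4


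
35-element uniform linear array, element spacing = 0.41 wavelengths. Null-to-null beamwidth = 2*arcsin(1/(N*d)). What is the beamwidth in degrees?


1/(N*d) = 1/(35*0.41) = 0.069686
BW = 2*arcsin(0.069686) = 8.0 degrees

8.0 degrees


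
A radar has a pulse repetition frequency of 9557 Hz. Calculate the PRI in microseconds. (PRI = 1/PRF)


PRI = 1/9557 = 0.0001046353 s = 104.6 us

104.6 us


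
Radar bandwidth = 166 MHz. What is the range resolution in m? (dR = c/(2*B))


dR = 3e8 / (2 * 166000000.0) = 0.9 m

0.9 m


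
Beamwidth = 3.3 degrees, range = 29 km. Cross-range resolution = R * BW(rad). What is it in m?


BW_rad = 0.057595865
CR = 29000 * 0.057595865 = 1670.3 m

1670.3 m


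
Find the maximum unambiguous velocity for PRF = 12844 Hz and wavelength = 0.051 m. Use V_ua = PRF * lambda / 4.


V_ua = 12844 * 0.051 / 4 = 163.8 m/s

163.8 m/s


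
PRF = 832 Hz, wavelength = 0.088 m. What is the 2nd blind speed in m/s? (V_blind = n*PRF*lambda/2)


V_blind = 2 * 832 * 0.088 / 2 = 73.2 m/s

73.2 m/s


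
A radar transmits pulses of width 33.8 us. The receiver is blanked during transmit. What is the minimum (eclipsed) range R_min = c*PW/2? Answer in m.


R_min = 3e8 * 33.8e-6 / 2 = 5070.0 m

5070.0 m


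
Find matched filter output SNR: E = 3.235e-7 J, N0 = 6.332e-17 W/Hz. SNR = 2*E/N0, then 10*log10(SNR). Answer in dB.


SNR_lin = 2 * 3.235e-7 / 6.332e-17 = 1.022e10
SNR_dB = 10*log10(1.022e10) = 100.1 dB

100.1 dB


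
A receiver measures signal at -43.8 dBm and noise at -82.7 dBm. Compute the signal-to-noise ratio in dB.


SNR = -43.8 - (-82.7) = 38.9 dB

38.9 dB


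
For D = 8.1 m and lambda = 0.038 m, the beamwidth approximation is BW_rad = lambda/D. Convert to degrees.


BW_rad = 0.038 / 8.1 = 0.004691
BW_deg = 0.27 degrees

0.27 degrees


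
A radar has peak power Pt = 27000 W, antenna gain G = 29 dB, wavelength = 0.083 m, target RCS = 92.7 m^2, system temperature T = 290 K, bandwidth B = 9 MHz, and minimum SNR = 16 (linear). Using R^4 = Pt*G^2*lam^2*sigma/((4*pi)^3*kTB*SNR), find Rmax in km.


G_lin = 10^(29/10) = 794.328235
R^4 = 27000 * 794.328235^2 * 0.083^2 * 92.7 / ((4*pi)^3 * 1.38e-23 * 290 * 9000000.0 * 16)
R^4 = 9.51329e18 m^4
R_max = (9.51329e18)^(1/4) = 55537.0 m = 55.5 km

55.5 km


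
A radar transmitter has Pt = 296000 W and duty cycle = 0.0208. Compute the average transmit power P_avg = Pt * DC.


P_avg = 296000 * 0.0208 = 6156.8 W

6156.8 W


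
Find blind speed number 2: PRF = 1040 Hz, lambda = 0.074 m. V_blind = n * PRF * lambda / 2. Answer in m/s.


V_blind = 2 * 1040 * 0.074 / 2 = 77.0 m/s

77.0 m/s


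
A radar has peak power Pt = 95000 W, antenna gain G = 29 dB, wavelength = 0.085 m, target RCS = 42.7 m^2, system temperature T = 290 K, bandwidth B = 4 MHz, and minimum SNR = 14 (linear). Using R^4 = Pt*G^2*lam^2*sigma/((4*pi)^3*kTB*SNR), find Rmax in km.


G_lin = 10^(29/10) = 794.328235
R^4 = 95000 * 794.328235^2 * 0.085^2 * 42.7 / ((4*pi)^3 * 1.38e-23 * 290 * 4000000.0 * 14)
R^4 = 4.1581e19 m^4
R_max = (4.1581e19)^(1/4) = 80301.5 m = 80.3 km

80.3 km


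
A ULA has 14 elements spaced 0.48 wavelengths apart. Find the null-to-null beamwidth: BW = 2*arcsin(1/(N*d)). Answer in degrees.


1/(N*d) = 1/(14*0.48) = 0.14881
BW = 2*arcsin(0.14881) = 17.1 degrees

17.1 degrees


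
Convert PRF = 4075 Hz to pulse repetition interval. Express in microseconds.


PRI = 1/4075 = 0.0002453988 s = 245.4 us

245.4 us


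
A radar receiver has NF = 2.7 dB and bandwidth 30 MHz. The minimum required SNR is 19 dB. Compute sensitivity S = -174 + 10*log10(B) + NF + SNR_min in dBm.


10*log10(30000000.0) = 74.77
S = -174 + 74.77 + 2.7 + 19 = -77.5 dBm

-77.5 dBm


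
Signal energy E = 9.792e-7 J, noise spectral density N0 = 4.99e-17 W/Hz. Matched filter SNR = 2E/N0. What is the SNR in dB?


SNR_lin = 2 * 9.792e-7 / 4.99e-17 = 3.925e10
SNR_dB = 10*log10(3.925e10) = 105.9 dB

105.9 dB
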